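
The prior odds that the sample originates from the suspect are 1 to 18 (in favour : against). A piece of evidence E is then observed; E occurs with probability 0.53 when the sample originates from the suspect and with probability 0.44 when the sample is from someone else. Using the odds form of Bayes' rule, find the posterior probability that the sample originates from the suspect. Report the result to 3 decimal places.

Posterior probability ≈ 0.063

Prior odds = 1/18 = 0.055556. In log-odds, ln(0.055556) = -2.8904.
Add log likelihood ratio: ln(1.2045) = 0.18610.
Posterior log-odds = -2.7043, so posterior odds = exp(-2.7043) = 0.066919. Converting, P(H|E) = 0.066919/1.0669 = 0.063.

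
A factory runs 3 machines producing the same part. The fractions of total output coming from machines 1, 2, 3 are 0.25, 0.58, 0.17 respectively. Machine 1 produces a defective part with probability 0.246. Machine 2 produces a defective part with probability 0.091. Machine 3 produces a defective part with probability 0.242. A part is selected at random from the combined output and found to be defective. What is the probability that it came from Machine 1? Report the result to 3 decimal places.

P(defective|M1) = 0.246; P(defective|M2) = 0.091; P(defective|M3) = 0.242.
Prior × likelihood for each source: 0.25·0.246=0.06150, 0.58·0.091=0.05278, 0.17·0.242=0.04114. Summing gives P(defective) = 0.15542.
P(Machine 1 | defective) = 0.06150 / 0.15542 = 0.396.

Posterior probability ≈ 0.396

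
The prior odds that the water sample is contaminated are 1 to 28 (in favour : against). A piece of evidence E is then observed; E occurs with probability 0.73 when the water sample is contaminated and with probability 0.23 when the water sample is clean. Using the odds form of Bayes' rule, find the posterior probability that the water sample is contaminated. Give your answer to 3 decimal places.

Prior odds = 1/28 = 0.035714. In log-odds, ln(0.035714) = -3.3322.
Add log likelihood ratio: ln(3.1739) = 1.1550.
Posterior log-odds = -2.1772, so posterior odds = exp(-2.1772) = 0.11335. Converting, P(H|E) = 0.11335/1.1134 = 0.102.

Posterior probability ≈ 0.102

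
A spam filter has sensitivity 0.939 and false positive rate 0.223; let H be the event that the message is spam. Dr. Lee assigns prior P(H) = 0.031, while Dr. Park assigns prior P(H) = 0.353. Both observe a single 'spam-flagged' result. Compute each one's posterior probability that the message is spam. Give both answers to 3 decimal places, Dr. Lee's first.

P('+'|H) = 0.939, P('+'|¬H) = 0.223.
Dr. Lee: numerator 0.939·0.031 = 0.029109; evidence = 0.029109+0.223·0.969 = 0.24520; posterior = 0.119.
Dr. Park: numerator 0.939·0.353 = 0.33147; evidence = 0.33147+0.223·0.647 = 0.47575; posterior = 0.697.

Dr. Lee: 0.119; Dr. Park: 0.697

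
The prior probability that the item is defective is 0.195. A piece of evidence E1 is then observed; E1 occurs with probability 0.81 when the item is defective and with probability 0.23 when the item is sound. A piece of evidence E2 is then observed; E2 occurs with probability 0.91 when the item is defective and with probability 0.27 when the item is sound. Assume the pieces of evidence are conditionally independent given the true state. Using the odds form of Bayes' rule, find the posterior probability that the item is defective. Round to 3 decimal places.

Posterior probability ≈ 0.742

Prior odds = 0.195/(1−0.195) = 0.24224.
Likelihood ratio for E1 = 0.81/0.23 = 3.5217.
Likelihood ratio for E2 = 0.91/0.27 = 3.3704.
Posterior odds = prior odds × LR₁ × LR₂ = 2.8752.
Posterior probability = odds/(1+odds) = 2.8752/3.8752 = 0.742.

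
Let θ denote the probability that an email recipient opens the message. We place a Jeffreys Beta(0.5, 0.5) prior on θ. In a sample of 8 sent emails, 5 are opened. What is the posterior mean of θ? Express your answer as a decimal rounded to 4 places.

Observing 5 successes and 3 failures updates Beta(0.5, 0.5) by adding the success and failure counts to the two shape parameters: α = 0.5+5 = 5.5, β = 0.5+3 = 3.5.
Posterior mean = α/(α+β) = 5.5/9 = 0.6111.

Posterior mean ≈ 0.6111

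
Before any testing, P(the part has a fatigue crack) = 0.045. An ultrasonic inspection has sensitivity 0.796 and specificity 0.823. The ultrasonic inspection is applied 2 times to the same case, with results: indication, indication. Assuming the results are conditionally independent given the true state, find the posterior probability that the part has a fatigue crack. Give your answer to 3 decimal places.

Posterior P(H) ≈ 0.488

Let H be the event that the part has a fatigue crack; start with P(H) = 0.045. P('indication'|H) = 0.796, P('indication'|¬H) = 0.177.
Update on result 1 ('indication'): P(H) ← 0.796·0.0450 / (0.796·0.0450 + 0.177·0.9550) = 0.035820/0.20485 = 0.1749.
Update on result 2 ('indication'): P(H) ← 0.796·0.1749 / (0.796·0.1749 + 0.177·0.8251) = 0.13918/0.28524 = 0.4880.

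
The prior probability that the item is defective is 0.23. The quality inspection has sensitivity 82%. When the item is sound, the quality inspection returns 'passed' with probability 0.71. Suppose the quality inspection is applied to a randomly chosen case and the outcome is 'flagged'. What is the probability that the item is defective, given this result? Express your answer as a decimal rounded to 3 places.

P(H | E) ≈ 0.458

Let H be the event that the item is defective. P(H) = 0.23, so P(¬H) = 0.77. With E the 'flagged' result, P(E|H) = 0.82 and P(E|¬H) = 0.29.
P(E) = 0.82·0.23 + 0.29·0.77 = 0.18860 + 0.22330 = 0.41190.
By Bayes' theorem, P(H|E) = 0.18860 / 0.41190 = 0.458.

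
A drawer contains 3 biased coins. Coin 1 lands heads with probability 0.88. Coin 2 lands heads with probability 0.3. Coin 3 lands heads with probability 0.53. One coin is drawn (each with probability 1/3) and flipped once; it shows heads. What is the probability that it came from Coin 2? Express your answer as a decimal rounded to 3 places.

Posterior probability ≈ 0.175

P(heads|C1) = 0.88; P(heads|C2) = 0.3; P(heads|C3) = 0.53.
Prior × likelihood for each source: 0.333333·0.88=0.2933, 0.333333·0.3=0.1000, 0.333333·0.53=0.1767. Summing gives P(heads) = 0.57000.
P(Coin 2 | heads) = 0.1000 / 0.57000 = 0.175.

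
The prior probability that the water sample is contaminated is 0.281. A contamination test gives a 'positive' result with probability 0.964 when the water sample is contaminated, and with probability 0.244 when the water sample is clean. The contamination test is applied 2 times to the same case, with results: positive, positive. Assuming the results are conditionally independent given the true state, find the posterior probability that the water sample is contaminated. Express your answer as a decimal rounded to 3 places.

Posterior P(H) ≈ 0.859

Let H be the event that the water sample is contaminated; start with P(H) = 0.281. P('positive'|H) = 0.964, P('positive'|¬H) = 0.244.
Update on result 1 ('positive'): P(H) ← 0.964·0.2810 / (0.964·0.2810 + 0.244·0.7190) = 0.27088/0.44632 = 0.6069.
Update on result 2 ('positive'): P(H) ← 0.964·0.6069 / (0.964·0.6069 + 0.244·0.3931) = 0.58508/0.68099 = 0.8592.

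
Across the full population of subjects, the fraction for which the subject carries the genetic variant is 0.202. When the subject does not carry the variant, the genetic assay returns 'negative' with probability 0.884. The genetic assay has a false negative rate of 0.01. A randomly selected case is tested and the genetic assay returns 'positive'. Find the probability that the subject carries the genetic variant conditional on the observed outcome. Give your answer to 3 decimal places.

P(H | E) ≈ 0.684

Write H for 'the subject carries the genetic variant'. Prior odds H:¬H = 0.202/0.798 = 0.25313. For the 'positive' outcome, the likelihood ratio is 0.99/0.116 = 8.5345.
Posterior odds = 0.25313 × 8.5345 = 2.1604, so P(H|E) = 2.1604/(1+2.1604) = 0.684.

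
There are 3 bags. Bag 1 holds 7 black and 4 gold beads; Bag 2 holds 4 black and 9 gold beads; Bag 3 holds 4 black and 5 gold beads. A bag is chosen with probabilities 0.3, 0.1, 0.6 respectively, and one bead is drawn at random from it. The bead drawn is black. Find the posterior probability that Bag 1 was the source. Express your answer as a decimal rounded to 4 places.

Tabulate prior·likelihood by source: [1] prior 0.3, lik 0.6364, product 0.1909; [2] prior 0.1, lik 0.3077, product 0.03077; [3] prior 0.6, lik 0.4444, product 0.2667.
Normalizing constant = 0.48834; the posterior for Bag 1 is its product over the sum, 0.1909/0.48834 = 0.3909.

Posterior probability ≈ 0.3909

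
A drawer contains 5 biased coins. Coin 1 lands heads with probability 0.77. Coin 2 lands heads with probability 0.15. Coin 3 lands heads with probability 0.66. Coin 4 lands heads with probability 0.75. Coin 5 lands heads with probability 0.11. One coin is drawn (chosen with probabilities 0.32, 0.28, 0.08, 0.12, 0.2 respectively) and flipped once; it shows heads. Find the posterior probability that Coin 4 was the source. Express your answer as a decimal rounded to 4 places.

Tabulate prior·likelihood by source: [1] prior 0.32, lik 0.77, product 0.2464; [2] prior 0.28, lik 0.15, product 0.04200; [3] prior 0.08, lik 0.66, product 0.05280; [4] prior 0.12, lik 0.75, product 0.09000; [5] prior 0.2, lik 0.11, product 0.02200.
Normalizing constant = 0.45320; the posterior for Coin 4 is its product over the sum, 0.09000/0.45320 = 0.1986.

Posterior probability ≈ 0.1986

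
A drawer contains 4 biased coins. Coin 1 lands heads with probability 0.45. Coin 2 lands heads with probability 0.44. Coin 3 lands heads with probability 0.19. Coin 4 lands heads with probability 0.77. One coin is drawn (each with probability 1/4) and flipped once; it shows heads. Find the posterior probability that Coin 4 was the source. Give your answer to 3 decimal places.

Posterior probability ≈ 0.416

Tabulate prior·likelihood by source: [1] prior 0.25, lik 0.45, product 0.1125; [2] prior 0.25, lik 0.44, product 0.1100; [3] prior 0.25, lik 0.19, product 0.04750; [4] prior 0.25, lik 0.77, product 0.1925.
Normalizing constant = 0.46250; the posterior for Coin 4 is its product over the sum, 0.1925/0.46250 = 0.416.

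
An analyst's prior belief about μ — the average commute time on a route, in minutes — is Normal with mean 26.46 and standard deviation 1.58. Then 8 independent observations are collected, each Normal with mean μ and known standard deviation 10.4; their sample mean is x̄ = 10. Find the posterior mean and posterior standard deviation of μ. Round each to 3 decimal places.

Posterior mean ≈ 23.894; posterior SD ≈ 1.452

Prior precision 1/τ₀² = 1/1.58² = 0.400577; data precision n/σ² = 8/10.4² = 0.0739645.
Posterior precision = 0.400577 + 0.0739645 = 0.474541, giving posterior SD = 1/√0.474541 = 1.452.
Posterior mean = (0.400577·26.46 + 0.0739645·10) / 0.474541 = 23.894.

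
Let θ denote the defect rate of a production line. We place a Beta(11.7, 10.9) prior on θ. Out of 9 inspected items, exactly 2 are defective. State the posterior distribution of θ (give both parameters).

Posterior: Beta(13.7, 17.9)

Observing 2 successes and 7 failures updates Beta(11.7, 10.9) by adding the success and failure counts to the two shape parameters: α = 11.7+2 = 13.7, β = 10.9+7 = 17.9.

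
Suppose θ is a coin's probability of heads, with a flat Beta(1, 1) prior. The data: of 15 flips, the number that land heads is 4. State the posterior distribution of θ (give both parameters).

Observing 4 successes and 11 failures updates Beta(1, 1) by adding the success and failure counts to the two shape parameters: α = 1+4 = 5, β = 1+11 = 12.

Posterior: Beta(5, 12)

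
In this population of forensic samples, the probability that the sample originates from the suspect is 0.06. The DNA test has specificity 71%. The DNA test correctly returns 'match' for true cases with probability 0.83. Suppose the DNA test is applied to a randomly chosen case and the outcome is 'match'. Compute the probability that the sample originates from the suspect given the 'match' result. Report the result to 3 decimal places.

Let H be the event that the sample originates from the suspect. P(H) = 0.06, so P(¬H) = 0.94. With E the 'match' result, P(E|H) = 0.83 and P(E|¬H) = 0.29.
P(E) = 0.83·0.06 + 0.29·0.94 = 0.049800 + 0.27260 = 0.32240.
By Bayes' theorem, P(H|E) = 0.049800 / 0.32240 = 0.154.

P(H | E) ≈ 0.154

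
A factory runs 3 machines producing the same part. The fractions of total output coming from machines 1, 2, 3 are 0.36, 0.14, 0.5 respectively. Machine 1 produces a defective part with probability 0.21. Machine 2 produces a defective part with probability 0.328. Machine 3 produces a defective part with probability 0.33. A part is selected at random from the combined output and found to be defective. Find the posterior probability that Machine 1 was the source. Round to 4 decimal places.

Posterior probability ≈ 0.2639

Tabulate prior·likelihood by source: [1] prior 0.36, lik 0.21, product 0.07560; [2] prior 0.14, lik 0.328, product 0.04592; [3] prior 0.5, lik 0.33, product 0.1650.
Normalizing constant = 0.28652; the posterior for Machine 1 is its product over the sum, 0.07560/0.28652 = 0.2639.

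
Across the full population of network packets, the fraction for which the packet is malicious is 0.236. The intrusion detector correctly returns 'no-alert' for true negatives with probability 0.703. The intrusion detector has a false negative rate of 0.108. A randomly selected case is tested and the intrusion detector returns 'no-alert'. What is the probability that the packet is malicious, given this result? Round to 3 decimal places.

P(H | E) ≈ 0.045

Write H for 'the packet is malicious'. Prior odds H:¬H = 0.236/0.764 = 0.30890. For the 'no-alert' outcome, the likelihood ratio is 0.108/0.703 = 0.15363.
Posterior odds = 0.30890 × 0.15363 = 0.047456, so P(H|E) = 0.047456/(1+0.047456) = 0.045.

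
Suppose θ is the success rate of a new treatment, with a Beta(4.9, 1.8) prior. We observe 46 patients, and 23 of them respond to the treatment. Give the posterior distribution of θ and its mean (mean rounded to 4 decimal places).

The binomial likelihood is conjugate to the Beta prior: with 23 successes and 23 failures, the posterior is Beta(4.9+23, 1.8+23) = Beta(27.9, 24.8).
Posterior mean = α/(α+β) = 27.9/52.7 = 0.5294.

Posterior: Beta(27.9, 24.8); mean ≈ 0.5294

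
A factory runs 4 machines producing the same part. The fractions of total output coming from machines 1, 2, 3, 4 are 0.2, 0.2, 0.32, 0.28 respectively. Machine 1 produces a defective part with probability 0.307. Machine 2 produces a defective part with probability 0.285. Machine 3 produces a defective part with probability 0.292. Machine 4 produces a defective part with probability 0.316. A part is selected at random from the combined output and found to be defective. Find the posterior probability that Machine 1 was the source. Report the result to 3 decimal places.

Tabulate prior·likelihood by source: [1] prior 0.2, lik 0.307, product 0.06140; [2] prior 0.2, lik 0.285, product 0.05700; [3] prior 0.32, lik 0.292, product 0.09344; [4] prior 0.28, lik 0.316, product 0.08848.
Normalizing constant = 0.30032; the posterior for Machine 1 is its product over the sum, 0.06140/0.30032 = 0.204.

Posterior probability ≈ 0.204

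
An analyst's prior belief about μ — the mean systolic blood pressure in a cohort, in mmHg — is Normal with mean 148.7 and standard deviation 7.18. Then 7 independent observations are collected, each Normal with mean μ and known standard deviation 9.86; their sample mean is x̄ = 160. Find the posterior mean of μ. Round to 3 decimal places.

Prior precision 1/τ₀² = 1/7.18² = 0.0193977; data precision n/σ² = 7/9.86² = 0.0720019.
Posterior precision = 0.0193977 + 0.0720019 = 0.0913997.
Posterior mean = (0.0193977·148.7 + 0.0720019·160) / 0.0913997 = 157.602.

Posterior mean ≈ 157.602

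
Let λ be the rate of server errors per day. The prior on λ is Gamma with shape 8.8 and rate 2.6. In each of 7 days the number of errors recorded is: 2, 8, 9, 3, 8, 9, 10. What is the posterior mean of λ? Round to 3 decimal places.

Posterior mean ≈ 6.021

The Poisson likelihood adds the total count to the shape and the number of exposure periods to the rate. Here ∑xᵢ = 49 and n = 7, so shape 8.8→57.8 and rate 2.6→9.6.
E[λ | data] = 57.8/9.6 = 6.021.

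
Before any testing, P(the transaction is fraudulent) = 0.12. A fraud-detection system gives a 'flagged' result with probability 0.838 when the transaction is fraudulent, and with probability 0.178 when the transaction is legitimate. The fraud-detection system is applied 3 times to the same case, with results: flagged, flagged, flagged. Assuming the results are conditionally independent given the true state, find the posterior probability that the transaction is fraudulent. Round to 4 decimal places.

Posterior P(H) ≈ 0.9343

With H the event that the transaction is fraudulent, the joint likelihood of the observed sequence is P(data|H) = 0.838·0.838·0.838 = 0.58848 and P(data|¬H) = 0.178·0.178·0.178 = 0.0056398.
Bayes: P(H|data) = 0.12·0.58848 / (0.12·0.58848 + 0.88·0.0056398) = 0.070618/0.075581 = 0.9343.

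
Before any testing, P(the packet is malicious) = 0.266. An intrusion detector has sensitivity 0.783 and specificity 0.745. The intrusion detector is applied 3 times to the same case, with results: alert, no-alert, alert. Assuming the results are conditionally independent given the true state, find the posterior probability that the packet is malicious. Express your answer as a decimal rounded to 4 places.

Posterior P(H) ≈ 0.4988

Let H be the event that the packet is malicious; start with P(H) = 0.266. P('alert'|H) = 0.783, P('alert'|¬H) = 0.255.
Update on result 1 ('alert'): P(H) ← 0.783·0.2660 / (0.783·0.2660 + 0.255·0.7340) = 0.20828/0.39545 = 0.5267.
Update on result 2 ('no-alert'): P(H) ← 0.217·0.5267 / (0.217·0.5267 + 0.745·0.4733) = 0.11429/0.46691 = 0.2448.
Update on result 3 ('alert'): P(H) ← 0.783·0.2448 / (0.783·0.2448 + 0.255·0.7552) = 0.19167/0.38425 = 0.4988.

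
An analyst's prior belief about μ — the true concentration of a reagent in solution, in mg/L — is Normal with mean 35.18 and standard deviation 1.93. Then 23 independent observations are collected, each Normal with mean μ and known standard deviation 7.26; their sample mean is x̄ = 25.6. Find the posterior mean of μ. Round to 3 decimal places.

Prior precision 1/τ₀² = 1/1.93² = 0.268464; data precision n/σ² = 23/7.26² = 0.436370.
Posterior precision = 0.268464 + 0.436370 = 0.704833.
Posterior mean = (0.268464·35.18 + 0.436370·25.6) / 0.704833 = 29.249.

Posterior mean ≈ 29.249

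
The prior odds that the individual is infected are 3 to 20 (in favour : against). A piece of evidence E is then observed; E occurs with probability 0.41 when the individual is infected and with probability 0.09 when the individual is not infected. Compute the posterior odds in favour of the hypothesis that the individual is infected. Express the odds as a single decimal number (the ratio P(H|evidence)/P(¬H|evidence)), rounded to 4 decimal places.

Posterior odds ≈ 0.6833

Prior odds = 3/20 = 0.15000. In log-odds, ln(0.15000) = -1.8971.
Add log likelihood ratio: ln(4.5556) = 1.5163.
Posterior log-odds = -0.38077, so posterior odds = exp(-0.38077) = 0.68333.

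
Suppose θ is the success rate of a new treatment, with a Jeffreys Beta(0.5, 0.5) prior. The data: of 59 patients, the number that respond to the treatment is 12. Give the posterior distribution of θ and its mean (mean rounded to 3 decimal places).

Observing 12 successes and 47 failures updates Beta(0.5, 0.5) by adding the success and failure counts to the two shape parameters: α = 0.5+12 = 12.5, β = 0.5+47 = 47.5.
Posterior mean = α/(α+β) = 12.5/60 = 0.208.

Posterior: Beta(12.5, 47.5); mean ≈ 0.208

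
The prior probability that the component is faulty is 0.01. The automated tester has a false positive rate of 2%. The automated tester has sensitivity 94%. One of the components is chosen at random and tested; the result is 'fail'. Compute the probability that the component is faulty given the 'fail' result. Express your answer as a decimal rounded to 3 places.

P(H | E) ≈ 0.322

Write H for 'the component is faulty'. Prior odds H:¬H = 0.01/0.99 = 0.010101. For the 'fail' outcome, the likelihood ratio is 0.94/0.02 = 47.000.
Posterior odds = 0.010101 × 47.000 = 0.47475, so P(H|E) = 0.47475/(1+0.47475) = 0.322.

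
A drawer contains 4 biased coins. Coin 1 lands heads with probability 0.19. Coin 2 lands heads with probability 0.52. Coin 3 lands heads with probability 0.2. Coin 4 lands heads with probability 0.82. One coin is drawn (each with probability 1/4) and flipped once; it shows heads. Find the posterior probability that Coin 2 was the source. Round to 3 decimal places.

Tabulate prior·likelihood by source: [1] prior 0.25, lik 0.19, product 0.04750; [2] prior 0.25, lik 0.52, product 0.1300; [3] prior 0.25, lik 0.2, product 0.05000; [4] prior 0.25, lik 0.82, product 0.2050.
Normalizing constant = 0.43250; the posterior for Coin 2 is its product over the sum, 0.1300/0.43250 = 0.301.

Posterior probability ≈ 0.301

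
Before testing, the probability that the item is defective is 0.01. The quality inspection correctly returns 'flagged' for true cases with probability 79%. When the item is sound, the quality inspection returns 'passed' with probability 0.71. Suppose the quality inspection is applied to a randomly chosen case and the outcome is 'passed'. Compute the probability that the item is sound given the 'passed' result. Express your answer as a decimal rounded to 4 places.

Let H be the event that the item is defective. P(H) = 0.01, so P(¬H) = 0.99. With E the 'passed' result, P(E|H) = 0.21 and P(E|¬H) = 0.71.
P(E) = 0.21·0.01 + 0.71·0.99 = 0.0021000 + 0.70290 = 0.70500.
By Bayes' theorem, P(H|E) = 0.0021000 / 0.70500 = 0.0030. Hence P(¬H|E) = 1 − 0.0030 = 0.9970.

P(¬H | E) ≈ 0.9970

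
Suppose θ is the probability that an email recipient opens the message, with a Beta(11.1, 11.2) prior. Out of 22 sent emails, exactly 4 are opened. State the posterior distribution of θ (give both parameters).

The binomial likelihood is conjugate to the Beta prior: with 4 successes and 18 failures, the posterior is Beta(11.1+4, 11.2+18) = Beta(15.1, 29.2).

Posterior: Beta(15.1, 29.2)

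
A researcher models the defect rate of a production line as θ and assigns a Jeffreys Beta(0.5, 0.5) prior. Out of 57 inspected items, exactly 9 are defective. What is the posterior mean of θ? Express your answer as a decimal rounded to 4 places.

Posterior mean ≈ 0.1638

The binomial likelihood is conjugate to the Beta prior: with 9 successes and 48 failures, the posterior is Beta(0.5+9, 0.5+48) = Beta(9.5, 48.5).
E[θ | data] = 9.5/(9.5+48.5) = 0.1638.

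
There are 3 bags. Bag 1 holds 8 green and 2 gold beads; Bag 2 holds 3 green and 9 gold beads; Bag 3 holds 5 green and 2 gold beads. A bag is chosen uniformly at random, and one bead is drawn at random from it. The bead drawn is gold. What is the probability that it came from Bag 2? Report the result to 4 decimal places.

P(gold|Bag 1) = 0.2; P(gold|Bag 2) = 0.75; P(gold|Bag 3) = 0.2857.
Prior × likelihood for each source: 0.333333·0.2=0.06667, 0.333333·0.75=0.2500, 0.333333·0.2857=0.09524. Summing gives P(gold) = 0.41190.
P(Bag 2 | gold) = 0.2500 / 0.41190 = 0.6069.

Posterior probability ≈ 0.6069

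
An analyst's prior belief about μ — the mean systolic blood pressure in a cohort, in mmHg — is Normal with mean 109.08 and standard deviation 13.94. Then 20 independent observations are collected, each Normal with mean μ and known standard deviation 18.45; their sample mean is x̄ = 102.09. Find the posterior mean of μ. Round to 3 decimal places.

Posterior mean ≈ 102.653

With known σ, the Normal prior is conjugate. Weight on the data is w = (n/σ²)/(n/σ² + 1/τ₀²) = 0.0587540/(0.0587540+0.00514606) = 0.91947.
Posterior mean = w·x̄ + (1−w)·μ₀ = 0.91947·102.09 + 0.080533·109.08 = 102.653.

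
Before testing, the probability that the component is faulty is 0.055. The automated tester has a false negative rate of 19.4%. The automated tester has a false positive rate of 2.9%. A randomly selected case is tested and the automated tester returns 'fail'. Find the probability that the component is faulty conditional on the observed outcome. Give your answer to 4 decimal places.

P(H | E) ≈ 0.6180

Write H for 'the component is faulty'. Prior odds H:¬H = 0.055/0.945 = 0.058201. For the 'fail' outcome, the likelihood ratio is 0.806/0.029 = 27.793.
Posterior odds = 0.058201 × 27.793 = 1.6176, so P(H|E) = 1.6176/(1+1.6176) = 0.6180.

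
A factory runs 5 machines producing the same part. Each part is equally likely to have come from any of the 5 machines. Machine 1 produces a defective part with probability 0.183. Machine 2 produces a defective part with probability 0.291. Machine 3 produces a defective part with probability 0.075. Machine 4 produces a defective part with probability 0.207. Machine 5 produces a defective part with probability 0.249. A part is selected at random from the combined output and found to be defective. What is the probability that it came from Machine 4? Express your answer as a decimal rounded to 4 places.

Tabulate prior·likelihood by source: [1] prior 0.2, lik 0.183, product 0.03660; [2] prior 0.2, lik 0.291, product 0.05820; [3] prior 0.2, lik 0.075, product 0.01500; [4] prior 0.2, lik 0.207, product 0.04140; [5] prior 0.2, lik 0.249, product 0.04980.
Normalizing constant = 0.20100; the posterior for Machine 4 is its product over the sum, 0.04140/0.20100 = 0.2060.

Posterior probability ≈ 0.2060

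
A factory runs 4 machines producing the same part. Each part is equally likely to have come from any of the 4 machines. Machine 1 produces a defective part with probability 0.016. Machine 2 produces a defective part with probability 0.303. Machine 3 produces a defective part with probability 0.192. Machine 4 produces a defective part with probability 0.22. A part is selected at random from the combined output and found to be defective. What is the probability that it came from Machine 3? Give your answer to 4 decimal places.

Posterior probability ≈ 0.2627

Tabulate prior·likelihood by source: [1] prior 0.25, lik 0.016, product 0.004000; [2] prior 0.25, lik 0.303, product 0.07575; [3] prior 0.25, lik 0.192, product 0.04800; [4] prior 0.25, lik 0.22, product 0.05500.
Normalizing constant = 0.18275; the posterior for Machine 3 is its product over the sum, 0.04800/0.18275 = 0.2627.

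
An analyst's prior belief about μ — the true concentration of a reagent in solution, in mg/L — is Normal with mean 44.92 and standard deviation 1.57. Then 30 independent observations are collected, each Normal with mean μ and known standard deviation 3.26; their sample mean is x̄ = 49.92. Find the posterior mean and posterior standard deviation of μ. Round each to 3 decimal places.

With known σ, the Normal prior is conjugate. Weight on the data is w = (n/σ²)/(n/σ² + 1/τ₀²) = 2.82284/(2.82284+0.405696) = 0.87434.
Posterior mean = w·x̄ + (1−w)·μ₀ = 0.87434·49.92 + 0.12566·44.92 = 49.292. Posterior variance = 1/(2.82284+0.405696) = 0.309738, so SD = 0.557.

Posterior mean ≈ 49.292; posterior SD ≈ 0.557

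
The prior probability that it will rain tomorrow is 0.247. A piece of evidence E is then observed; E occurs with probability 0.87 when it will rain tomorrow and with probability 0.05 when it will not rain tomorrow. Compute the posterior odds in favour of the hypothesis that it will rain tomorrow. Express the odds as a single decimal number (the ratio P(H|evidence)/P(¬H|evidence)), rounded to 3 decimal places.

Prior odds = 0.247/(1−0.247) = 0.32802.
Likelihood ratio for E = 0.87/0.05 = 17.400.
Posterior odds = prior odds × LR = 5.7076.

Posterior odds ≈ 5.708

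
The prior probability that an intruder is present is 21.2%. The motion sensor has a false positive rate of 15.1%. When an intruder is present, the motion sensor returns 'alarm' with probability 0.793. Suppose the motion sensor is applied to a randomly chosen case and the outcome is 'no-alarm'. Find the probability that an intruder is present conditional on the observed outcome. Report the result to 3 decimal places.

P(H | E) ≈ 0.062

Write H for 'an intruder is present'. Prior odds H:¬H = 0.212/0.788 = 0.26904. For the 'no-alarm' outcome, the likelihood ratio is 0.207/0.849 = 0.24382.
Posterior odds = 0.26904 × 0.24382 = 0.065595, so P(H|E) = 0.065595/(1+0.065595) = 0.062.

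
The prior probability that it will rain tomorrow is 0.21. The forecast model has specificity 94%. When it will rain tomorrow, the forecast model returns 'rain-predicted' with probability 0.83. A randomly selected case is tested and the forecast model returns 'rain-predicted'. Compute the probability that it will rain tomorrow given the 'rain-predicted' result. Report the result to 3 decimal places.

Let H be the event that it will rain tomorrow. P(H) = 0.21, so P(¬H) = 0.79. With E the 'rain-predicted' result, P(E|H) = 0.83 and P(E|¬H) = 0.06.
P(E) = 0.83·0.21 + 0.06·0.79 = 0.17430 + 0.047400 = 0.22170.
By Bayes' theorem, P(H|E) = 0.17430 / 0.22170 = 0.786.

P(H | E) ≈ 0.786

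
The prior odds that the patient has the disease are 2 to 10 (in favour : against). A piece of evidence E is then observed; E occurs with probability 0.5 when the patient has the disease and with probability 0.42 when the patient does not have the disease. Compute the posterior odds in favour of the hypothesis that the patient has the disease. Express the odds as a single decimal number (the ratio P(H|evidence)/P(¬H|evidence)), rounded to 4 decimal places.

Prior odds = 2/10 = 0.20000. In log-odds, ln(0.20000) = -1.6094.
Add log likelihood ratio: ln(1.1905) = 0.17435.
Posterior log-odds = -1.4351, so posterior odds = exp(-1.4351) = 0.23810.

Posterior odds ≈ 0.2381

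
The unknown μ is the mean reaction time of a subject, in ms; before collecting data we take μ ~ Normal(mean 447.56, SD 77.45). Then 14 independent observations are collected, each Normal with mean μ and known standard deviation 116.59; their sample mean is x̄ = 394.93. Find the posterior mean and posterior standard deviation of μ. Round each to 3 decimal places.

Posterior mean ≈ 402.262; posterior SD ≈ 28.908

Prior precision 1/τ₀² = 1/77.45² = 0.00016671; data precision n/σ² = 14/116.59² = 0.00102992.
Posterior precision = 0.00016671 + 0.00102992 = 0.00119663, giving posterior SD = 1/√0.00119663 = 28.908.
Posterior mean = (0.00016671·447.56 + 0.00102992·394.93) / 0.00119663 = 402.262.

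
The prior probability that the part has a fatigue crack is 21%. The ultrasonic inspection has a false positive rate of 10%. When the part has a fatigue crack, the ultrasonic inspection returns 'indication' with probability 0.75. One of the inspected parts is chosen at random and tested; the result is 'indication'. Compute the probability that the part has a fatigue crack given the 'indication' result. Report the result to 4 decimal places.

Let H be the event that the part has a fatigue crack. P(H) = 0.21, so P(¬H) = 0.79. With E the 'indication' result, P(E|H) = 0.75 and P(E|¬H) = 0.1.
P(E) = 0.75·0.21 + 0.1·0.79 = 0.15750 + 0.079000 = 0.23650.
By Bayes' theorem, P(H|E) = 0.15750 / 0.23650 = 0.6660.

P(H | E) ≈ 0.6660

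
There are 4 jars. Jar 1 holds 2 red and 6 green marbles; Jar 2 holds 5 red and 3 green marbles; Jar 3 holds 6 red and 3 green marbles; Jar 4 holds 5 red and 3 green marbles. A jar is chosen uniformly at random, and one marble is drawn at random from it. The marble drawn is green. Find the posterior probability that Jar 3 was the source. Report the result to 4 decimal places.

Posterior probability ≈ 0.1818

P(green|Jar 1) = 0.75; P(green|Jar 2) = 0.375; P(green|Jar 3) = 0.3333; P(green|Jar 4) = 0.375.
Prior × likelihood for each source: 0.25·0.75=0.1875, 0.25·0.375=0.09375, 0.25·0.3333=0.08333, 0.25·0.375=0.09375. Summing gives P(green) = 0.45833.
P(Jar 3 | green) = 0.08333 / 0.45833 = 0.1818.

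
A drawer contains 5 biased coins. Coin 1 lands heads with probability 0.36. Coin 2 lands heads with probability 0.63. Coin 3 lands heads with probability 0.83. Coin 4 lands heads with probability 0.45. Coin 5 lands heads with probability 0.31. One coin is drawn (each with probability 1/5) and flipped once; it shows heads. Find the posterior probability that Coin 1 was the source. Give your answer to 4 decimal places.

P(heads|C1) = 0.36; P(heads|C2) = 0.63; P(heads|C3) = 0.83; P(heads|C4) = 0.45; P(heads|C5) = 0.31.
Prior × likelihood for each source: 0.2·0.36=0.07200, 0.2·0.63=0.1260, 0.2·0.83=0.1660, 0.2·0.45=0.09000, 0.2·0.31=0.06200. Summing gives P(heads) = 0.51600.
P(Coin 1 | heads) = 0.07200 / 0.51600 = 0.1395.

Posterior probability ≈ 0.1395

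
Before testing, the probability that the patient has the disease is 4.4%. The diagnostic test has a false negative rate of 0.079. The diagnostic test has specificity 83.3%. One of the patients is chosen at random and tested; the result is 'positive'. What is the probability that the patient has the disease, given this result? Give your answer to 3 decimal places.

P(H | E) ≈ 0.202

Let H be the event that the patient has the disease. P(H) = 0.044, so P(¬H) = 0.956. With E the 'positive' result, P(E|H) = 0.921 and P(E|¬H) = 0.167.
P(E) = 0.921·0.044 + 0.167·0.956 = 0.040524 + 0.15965 = 0.20018.
By Bayes' theorem, P(H|E) = 0.040524 / 0.20018 = 0.202.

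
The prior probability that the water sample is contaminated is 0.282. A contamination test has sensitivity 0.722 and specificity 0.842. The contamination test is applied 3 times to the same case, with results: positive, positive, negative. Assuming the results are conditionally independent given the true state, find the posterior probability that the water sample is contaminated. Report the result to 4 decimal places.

Let H be the event that the water sample is contaminated; start with P(H) = 0.282. P('positive'|H) = 0.722, P('positive'|¬H) = 0.158.
Update on result 1 ('positive'): P(H) ← 0.722·0.2820 / (0.722·0.2820 + 0.158·0.7180) = 0.20360/0.31705 = 0.6422.
Update on result 2 ('positive'): P(H) ← 0.722·0.6422 / (0.722·0.6422 + 0.158·0.3578) = 0.46366/0.52019 = 0.8913.
Update on result 3 ('negative'): P(H) ← 0.278·0.8913 / (0.278·0.8913 + 0.842·0.1087) = 0.24779/0.33930 = 0.7303.

Posterior P(H) ≈ 0.7303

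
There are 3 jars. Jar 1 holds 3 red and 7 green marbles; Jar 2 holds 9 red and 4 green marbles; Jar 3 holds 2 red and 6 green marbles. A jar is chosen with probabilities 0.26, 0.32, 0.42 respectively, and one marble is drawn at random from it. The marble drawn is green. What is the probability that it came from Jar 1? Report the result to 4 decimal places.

Posterior probability ≈ 0.3056

Tabulate prior·likelihood by source: [1] prior 0.26, lik 0.7, product 0.1820; [2] prior 0.32, lik 0.3077, product 0.09846; [3] prior 0.42, lik 0.75, product 0.3150.
Normalizing constant = 0.59546; the posterior for Jar 1 is its product over the sum, 0.1820/0.59546 = 0.3056.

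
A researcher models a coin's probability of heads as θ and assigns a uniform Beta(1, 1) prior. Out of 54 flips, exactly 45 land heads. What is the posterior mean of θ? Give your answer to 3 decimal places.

Posterior mean ≈ 0.821

Observing 45 successes and 9 failures updates Beta(1, 1) by adding the success and failure counts to the two shape parameters: α = 1+45 = 46, β = 1+9 = 10.
Posterior mean = α/(α+β) = 46/56 = 0.821.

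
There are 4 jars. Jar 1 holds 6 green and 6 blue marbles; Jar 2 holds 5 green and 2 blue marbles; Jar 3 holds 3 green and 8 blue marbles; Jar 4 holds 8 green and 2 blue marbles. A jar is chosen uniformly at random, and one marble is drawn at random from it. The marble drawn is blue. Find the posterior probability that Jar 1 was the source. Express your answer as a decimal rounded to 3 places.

Posterior probability ≈ 0.292

P(blue|Jar 1) = 0.5; P(blue|Jar 2) = 0.2857; P(blue|Jar 3) = 0.7273; P(blue|Jar 4) = 0.2.
Prior × likelihood for each source: 0.25·0.5=0.1250, 0.25·0.2857=0.07143, 0.25·0.7273=0.1818, 0.25·0.2=0.05000. Summing gives P(blue) = 0.42825.
P(Jar 1 | blue) = 0.1250 / 0.42825 = 0.292.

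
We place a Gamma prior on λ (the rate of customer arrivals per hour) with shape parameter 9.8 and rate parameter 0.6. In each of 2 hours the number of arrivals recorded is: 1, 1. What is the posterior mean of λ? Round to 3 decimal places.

Posterior mean ≈ 4.538

The Poisson likelihood adds the total count to the shape and the number of exposure periods to the rate. Here ∑xᵢ = 2 and n = 2, so shape 9.8→11.8 and rate 0.6→2.6.
E[λ | data] = 11.8/2.6 = 4.538.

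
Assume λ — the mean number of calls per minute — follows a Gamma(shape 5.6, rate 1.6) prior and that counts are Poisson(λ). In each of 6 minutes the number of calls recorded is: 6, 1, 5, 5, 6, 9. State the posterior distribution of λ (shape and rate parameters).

Posterior: Gamma(shape=37.6, rate=7.6)

Total count ∑xᵢ = 32 over n = 6 minutes.
Gamma is conjugate to the Poisson likelihood: posterior is Gamma(shape = 5.6+32 = 37.6, rate = 1.6+6 = 7.6).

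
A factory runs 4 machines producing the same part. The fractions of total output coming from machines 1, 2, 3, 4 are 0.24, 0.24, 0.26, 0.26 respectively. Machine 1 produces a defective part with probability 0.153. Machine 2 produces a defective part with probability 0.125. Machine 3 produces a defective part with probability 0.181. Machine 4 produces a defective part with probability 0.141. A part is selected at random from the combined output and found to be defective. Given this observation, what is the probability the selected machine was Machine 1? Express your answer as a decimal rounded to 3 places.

Posterior probability ≈ 0.244

P(defective|M1) = 0.153; P(defective|M2) = 0.125; P(defective|M3) = 0.181; P(defective|M4) = 0.141.
Prior × likelihood for each source: 0.24·0.153=0.03672, 0.24·0.125=0.03000, 0.26·0.181=0.04706, 0.26·0.141=0.03666. Summing gives P(defective) = 0.15044.
P(Machine 1 | defective) = 0.03672 / 0.15044 = 0.244.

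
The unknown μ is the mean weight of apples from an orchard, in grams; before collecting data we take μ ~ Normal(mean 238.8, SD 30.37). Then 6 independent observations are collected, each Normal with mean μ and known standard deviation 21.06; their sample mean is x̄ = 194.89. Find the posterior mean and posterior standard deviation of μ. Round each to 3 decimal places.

Prior precision 1/τ₀² = 1/30.37² = 0.00108420; data precision n/σ² = 6/21.06² = 0.0135280.
Posterior precision = 0.00108420 + 0.0135280 = 0.0146122, giving posterior SD = 1/√0.0146122 = 8.273.
Posterior mean = (0.00108420·238.8 + 0.0135280·194.89) / 0.0146122 = 198.148.

Posterior mean ≈ 198.148; posterior SD ≈ 8.273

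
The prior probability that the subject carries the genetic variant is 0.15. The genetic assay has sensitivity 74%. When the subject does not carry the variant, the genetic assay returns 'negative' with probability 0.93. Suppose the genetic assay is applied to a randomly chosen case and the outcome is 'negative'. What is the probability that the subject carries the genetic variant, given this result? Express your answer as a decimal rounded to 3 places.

Write H for 'the subject carries the genetic variant'. Prior odds H:¬H = 0.15/0.85 = 0.17647. For the 'negative' outcome, the likelihood ratio is 0.26/0.93 = 0.27957.
Posterior odds = 0.17647 × 0.27957 = 0.049336, so P(H|E) = 0.049336/(1+0.049336) = 0.047.

P(H | E) ≈ 0.047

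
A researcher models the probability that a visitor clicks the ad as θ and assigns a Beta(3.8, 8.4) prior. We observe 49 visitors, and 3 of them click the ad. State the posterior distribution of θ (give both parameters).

The binomial likelihood is conjugate to the Beta prior: with 3 successes and 46 failures, the posterior is Beta(3.8+3, 8.4+46) = Beta(6.8, 54.4).

Posterior: Beta(6.8, 54.4)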